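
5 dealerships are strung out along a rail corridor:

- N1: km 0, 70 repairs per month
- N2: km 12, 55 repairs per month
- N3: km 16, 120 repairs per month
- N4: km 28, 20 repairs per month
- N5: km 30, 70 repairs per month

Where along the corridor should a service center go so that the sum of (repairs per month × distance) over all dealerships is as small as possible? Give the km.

For a sum of weighted absolute distances on a line, the optimum is the weighted median (not the mean). Total weight W = 335; half-weight = 167.5.
Sort by position and accumulate weight:
  km 0 (N1, w=70) → cum 70
  km 12 (N2, w=55) → cum 125
  km 16 (N3, w=120) → cum 245  ≥ 167.5 → median here
  km 28 (N4, w=20) → cum 265
  km 30 (N5, w=70) → cum 335
Optimal location: km 16.

x = 16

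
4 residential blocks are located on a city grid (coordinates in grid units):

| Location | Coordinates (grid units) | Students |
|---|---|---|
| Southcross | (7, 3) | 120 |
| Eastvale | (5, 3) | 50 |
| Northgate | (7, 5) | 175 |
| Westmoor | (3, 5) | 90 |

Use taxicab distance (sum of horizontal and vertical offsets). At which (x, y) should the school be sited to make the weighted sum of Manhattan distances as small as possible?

Manhattan distance separates: Σwᵢ(|x−xᵢ|+|y−yᵢ|) = Σwᵢ|x−xᵢ| + Σwᵢ|y−yᵢ|, so x and y are optimised independently as 1-D weighted medians.
Total weight W = 435; half = 217.5.
x-coordinate, sorted with cumulative weight:
  x=3 (Westmoor, w=90) cum 90
  x=5 (Eastvale, w=50) cum 140
  x=7 (Southcross, w=120) cum 260  ← median
  x=7 (Northgate, w=175) cum 435
⇒ x* = 7
y-coordinate, sorted with cumulative weight:
  y=3 (Southcross, w=120) cum 120
  y=3 (Eastvale, w=50) cum 170
  y=5 (Northgate, w=175) cum 345  ← median
  y=5 (Westmoor, w=90) cum 435
⇒ y* = 5

(7, 5)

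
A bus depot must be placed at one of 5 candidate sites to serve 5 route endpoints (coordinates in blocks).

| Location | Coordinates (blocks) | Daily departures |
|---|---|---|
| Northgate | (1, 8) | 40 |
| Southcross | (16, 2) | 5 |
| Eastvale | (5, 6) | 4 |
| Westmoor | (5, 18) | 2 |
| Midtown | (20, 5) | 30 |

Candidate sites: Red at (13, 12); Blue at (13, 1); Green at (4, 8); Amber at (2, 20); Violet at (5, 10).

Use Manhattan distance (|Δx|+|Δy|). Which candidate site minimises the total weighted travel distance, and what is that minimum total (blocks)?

Total weighted distance at each candidate:
  Red (13, 12): total = 1209
  Blue (13, 1): total = 1212
  Green (4, 8): total = 814
  Amber (2, 20): total = 1748
  Violet (5, 10): total = 967
Minimum is at Green with total 814 blocks.

Green, total 814 blocks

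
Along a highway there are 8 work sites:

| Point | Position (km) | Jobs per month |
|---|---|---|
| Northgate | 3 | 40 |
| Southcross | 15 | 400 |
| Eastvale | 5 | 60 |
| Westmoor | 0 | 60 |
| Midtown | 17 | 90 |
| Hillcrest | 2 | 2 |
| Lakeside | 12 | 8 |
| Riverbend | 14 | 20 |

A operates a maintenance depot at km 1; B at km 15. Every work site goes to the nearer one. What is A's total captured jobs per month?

The indifferent point is the midpoint (1+15)/2 = 8; work sites left of it (closer to A at 1) go to A, those right go to B.
  Westmoor at 0 (w=60) → A
  Hillcrest at 2 (w=2) → A
  Northgate at 3 (w=40) → A
  Eastvale at 5 (w=60) → A
  Lakeside at 12 (w=8) → B
  Riverbend at 14 (w=20) → B
  Southcross at 15 (w=400) → B
  Midtown at 17 (w=90) → B
A captures 162; B captures 518.

162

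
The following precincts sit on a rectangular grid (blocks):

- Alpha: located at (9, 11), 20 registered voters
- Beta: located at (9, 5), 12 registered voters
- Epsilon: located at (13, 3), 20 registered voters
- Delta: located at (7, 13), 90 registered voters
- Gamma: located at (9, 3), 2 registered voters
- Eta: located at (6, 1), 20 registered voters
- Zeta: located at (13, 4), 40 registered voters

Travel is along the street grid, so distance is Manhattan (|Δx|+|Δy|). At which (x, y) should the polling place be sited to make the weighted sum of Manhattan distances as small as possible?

Manhattan distance separates: Σwᵢ(|x−xᵢ|+|y−yᵢ|) = Σwᵢ|x−xᵢ| + Σwᵢ|y−yᵢ|, so x and y are optimised independently as 1-D weighted medians.
Total weight W = 204; half = 102.
x-coordinate, sorted with cumulative weight:
  x=6 (Eta, w=20) cum 20
  x=7 (Delta, w=90) cum 110  ← median
  x=9 (Alpha, w=20) cum 130
  x=9 (Beta, w=12) cum 142
  x=9 (Gamma, w=2) cum 144
  x=13 (Epsilon, w=20) cum 164
  x=13 (Zeta, w=40) cum 204
⇒ x* = 7
y-coordinate, sorted with cumulative weight:
  y=1 (Eta, w=20) cum 20
  y=3 (Epsilon, w=20) cum 40
  y=3 (Gamma, w=2) cum 42
  y=4 (Zeta, w=40) cum 82
  y=5 (Beta, w=12) cum 94
  y=11 (Alpha, w=20) cum 114  ← median
  y=13 (Delta, w=90) cum 204
⇒ y* = 11

(7, 11)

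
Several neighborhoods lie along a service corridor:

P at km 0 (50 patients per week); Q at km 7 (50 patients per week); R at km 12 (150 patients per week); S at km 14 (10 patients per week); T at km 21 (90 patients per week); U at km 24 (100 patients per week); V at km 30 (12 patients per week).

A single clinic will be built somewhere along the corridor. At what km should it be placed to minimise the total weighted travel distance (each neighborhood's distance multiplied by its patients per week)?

x = 12

For a sum of weighted absolute distances on a line, the optimum is the weighted median (not the mean). Total weight W = 462; half-weight = 231.
Sort by position and accumulate weight:
  km 0 (P, w=50) → cum 50
  km 7 (Q, w=50) → cum 100
  km 12 (R, w=150) → cum 250  ≥ 231 → median here
  km 14 (S, w=10) → cum 260
  km 21 (T, w=90) → cum 350
  km 24 (U, w=100) → cum 450
  km 30 (V, w=12) → cum 462
Optimal location: km 12.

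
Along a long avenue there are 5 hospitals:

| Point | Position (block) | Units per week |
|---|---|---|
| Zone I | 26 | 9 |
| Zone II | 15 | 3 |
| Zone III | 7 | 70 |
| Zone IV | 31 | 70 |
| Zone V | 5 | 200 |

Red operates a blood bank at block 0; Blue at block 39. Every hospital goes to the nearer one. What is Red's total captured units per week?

The indifferent point is the midpoint (0+39)/2 = 19.5; hospitals left of it (closer to Red at 0) go to Red, those right go to Blue.
  Zone V at 5 (w=200) → Red
  Zone III at 7 (w=70) → Red
  Zone II at 15 (w=3) → Red
  Zone I at 26 (w=9) → Blue
  Zone IV at 31 (w=70) → Blue
Red captures 273; Blue captures 79.

273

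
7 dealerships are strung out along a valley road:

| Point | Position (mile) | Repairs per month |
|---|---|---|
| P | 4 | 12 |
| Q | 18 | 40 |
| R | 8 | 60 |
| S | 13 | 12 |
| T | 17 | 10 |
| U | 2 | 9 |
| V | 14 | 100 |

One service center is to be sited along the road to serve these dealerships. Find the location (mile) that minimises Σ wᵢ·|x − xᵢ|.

For a sum of weighted absolute distances on a line, the optimum is the weighted median (not the mean). Total weight W = 243; half-weight = 121.5.
Sort by position and accumulate weight:
  mile 2 (U, w=9) → cum 9
  mile 4 (P, w=12) → cum 21
  mile 8 (R, w=60) → cum 81
  mile 13 (S, w=12) → cum 93
  mile 14 (V, w=100) → cum 193  ≥ 121.5 → median here
  mile 17 (T, w=10) → cum 203
  mile 18 (Q, w=40) → cum 243
Optimal location: mile 14.

x = 14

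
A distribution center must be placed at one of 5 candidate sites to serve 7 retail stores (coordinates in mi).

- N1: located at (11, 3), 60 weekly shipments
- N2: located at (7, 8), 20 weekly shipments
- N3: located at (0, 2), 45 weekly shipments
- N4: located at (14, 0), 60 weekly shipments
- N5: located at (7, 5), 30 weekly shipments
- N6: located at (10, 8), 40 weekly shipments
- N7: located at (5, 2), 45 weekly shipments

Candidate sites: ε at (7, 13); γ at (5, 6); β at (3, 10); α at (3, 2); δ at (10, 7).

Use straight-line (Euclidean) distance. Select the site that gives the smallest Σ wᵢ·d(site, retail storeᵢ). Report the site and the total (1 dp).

δ, total 1763.8 mi

Total weighted distance at each candidate:
  ε (7, 13): total = 3195.2
  γ (5, 6): total = 1858.7
  β (3, 10): total = 2858.1
  α (3, 2): total = 2042.6
  δ (10, 7): total = 1763.8
Minimum is at δ with total 1763.8 mi.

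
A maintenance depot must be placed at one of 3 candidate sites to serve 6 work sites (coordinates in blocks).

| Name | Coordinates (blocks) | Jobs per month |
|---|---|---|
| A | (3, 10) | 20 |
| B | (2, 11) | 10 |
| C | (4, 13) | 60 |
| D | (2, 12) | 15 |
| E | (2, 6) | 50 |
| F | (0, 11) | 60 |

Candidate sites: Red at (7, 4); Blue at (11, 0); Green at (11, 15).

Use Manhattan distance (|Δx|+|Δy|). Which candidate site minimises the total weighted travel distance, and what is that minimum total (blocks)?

Red, total 2425 blocks

Total weighted distance at each candidate:
  Red (7, 4): total = 2425
  Blue (11, 0): total = 4145
  Green (11, 15): total = 2910
Minimum is at Red with total 2425 blocks.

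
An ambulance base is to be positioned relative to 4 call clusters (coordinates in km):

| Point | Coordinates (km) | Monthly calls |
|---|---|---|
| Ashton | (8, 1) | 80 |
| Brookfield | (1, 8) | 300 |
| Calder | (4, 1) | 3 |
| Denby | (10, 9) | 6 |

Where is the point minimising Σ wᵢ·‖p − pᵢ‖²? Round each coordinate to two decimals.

(2.60, 6.52)

The minimiser of Σwᵢ‖p−pᵢ‖² is the weighted centroid p* = (Σwᵢpᵢ)/(Σwᵢ).
Σwᵢ = 389.
Σwᵢxᵢ = 80·8 + 300·1 + 3·4 + 6·10 = 1012.
Σwᵢyᵢ = 80·1 + 300·8 + 3·1 + 6·9 = 2537.
x* = 1012/389 = 2.60, y* = 2537/389 = 6.52.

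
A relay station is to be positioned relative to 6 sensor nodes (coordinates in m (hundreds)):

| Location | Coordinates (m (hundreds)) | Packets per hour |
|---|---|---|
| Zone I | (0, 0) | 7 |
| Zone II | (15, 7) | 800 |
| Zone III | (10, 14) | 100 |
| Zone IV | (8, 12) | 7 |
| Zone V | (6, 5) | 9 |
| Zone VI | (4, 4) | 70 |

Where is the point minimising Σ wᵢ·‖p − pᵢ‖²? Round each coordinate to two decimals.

(13.48, 7.46)

The minimiser of Σwᵢ‖p−pᵢ‖² is the weighted centroid p* = (Σwᵢpᵢ)/(Σwᵢ).
Σwᵢ = 993.
Σwᵢxᵢ = 7·0 + 800·15 + 100·10 + 7·8 + 9·6 + 70·4 = 13390.
Σwᵢyᵢ = 7·0 + 800·7 + 100·14 + 7·12 + 9·5 + 70·4 = 7409.
x* = 13390/993 = 13.48, y* = 7409/993 = 7.46.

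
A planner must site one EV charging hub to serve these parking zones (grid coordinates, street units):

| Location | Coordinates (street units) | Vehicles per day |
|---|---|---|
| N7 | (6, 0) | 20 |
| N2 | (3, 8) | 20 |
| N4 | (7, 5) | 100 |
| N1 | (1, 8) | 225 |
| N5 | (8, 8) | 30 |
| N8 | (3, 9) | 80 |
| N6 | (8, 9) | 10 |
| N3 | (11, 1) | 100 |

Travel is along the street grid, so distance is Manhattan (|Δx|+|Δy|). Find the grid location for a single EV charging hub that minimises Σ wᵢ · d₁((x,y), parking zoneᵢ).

(3, 8)

Manhattan distance separates: Σwᵢ(|x−xᵢ|+|y−yᵢ|) = Σwᵢ|x−xᵢ| + Σwᵢ|y−yᵢ|, so x and y are optimised independently as 1-D weighted medians.
Total weight W = 585; half = 292.5.
x-coordinate, sorted with cumulative weight:
  x=1 (N1, w=225) cum 225
  x=3 (N2, w=20) cum 245
  x=3 (N8, w=80) cum 325  ← median
  x=6 (N7, w=20) cum 345
  x=7 (N4, w=100) cum 445
  x=8 (N5, w=30) cum 475
  x=8 (N6, w=10) cum 485
  x=11 (N3, w=100) cum 585
⇒ x* = 3
y-coordinate, sorted with cumulative weight:
  y=0 (N7, w=20) cum 20
  y=1 (N3, w=100) cum 120
  y=5 (N4, w=100) cum 220
  y=8 (N2, w=20) cum 240
  y=8 (N1, w=225) cum 465  ← median
  y=8 (N5, w=30) cum 495
  y=9 (N8, w=80) cum 575
  y=9 (N6, w=10) cum 585
⇒ y* = 8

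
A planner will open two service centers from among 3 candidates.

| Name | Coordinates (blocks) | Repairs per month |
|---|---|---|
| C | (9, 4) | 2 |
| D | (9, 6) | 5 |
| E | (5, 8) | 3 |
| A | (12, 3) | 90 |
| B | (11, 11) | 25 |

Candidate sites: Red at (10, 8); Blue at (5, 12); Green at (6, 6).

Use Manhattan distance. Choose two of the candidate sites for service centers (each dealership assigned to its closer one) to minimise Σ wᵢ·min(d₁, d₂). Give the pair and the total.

Evaluate every pair (each demand assigned to the nearer of the two):
  {Red, Green}: total = 764
  {Red, Blue}: total = 767
  {Blue, Green}: total = 1019
Best pair: {Red, Green} with total 764.

{Red, Green}, total 764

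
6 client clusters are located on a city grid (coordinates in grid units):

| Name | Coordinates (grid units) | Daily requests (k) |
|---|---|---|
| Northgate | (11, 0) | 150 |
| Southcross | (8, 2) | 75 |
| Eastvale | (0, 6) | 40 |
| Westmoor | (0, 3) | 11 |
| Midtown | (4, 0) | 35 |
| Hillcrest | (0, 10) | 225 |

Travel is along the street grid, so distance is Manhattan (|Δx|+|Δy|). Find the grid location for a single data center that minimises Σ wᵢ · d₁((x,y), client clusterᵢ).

Manhattan distance separates: Σwᵢ(|x−xᵢ|+|y−yᵢ|) = Σwᵢ|x−xᵢ| + Σwᵢ|y−yᵢ|, so x and y are optimised independently as 1-D weighted medians.
Total weight W = 536; half = 268.
x-coordinate, sorted with cumulative weight:
  x=0 (Eastvale, w=40) cum 40
  x=0 (Westmoor, w=11) cum 51
  x=0 (Hillcrest, w=225) cum 276  ← median
  x=4 (Midtown, w=35) cum 311
  x=8 (Southcross, w=75) cum 386
  x=11 (Northgate, w=150) cum 536
⇒ x* = 0
y-coordinate, sorted with cumulative weight:
  y=0 (Northgate, w=150) cum 150
  y=0 (Midtown, w=35) cum 185
  y=2 (Southcross, w=75) cum 260
  y=3 (Westmoor, w=11) cum 271  ← median
  y=6 (Eastvale, w=40) cum 311
  y=10 (Hillcrest, w=225) cum 536
⇒ y* = 3

(0, 3)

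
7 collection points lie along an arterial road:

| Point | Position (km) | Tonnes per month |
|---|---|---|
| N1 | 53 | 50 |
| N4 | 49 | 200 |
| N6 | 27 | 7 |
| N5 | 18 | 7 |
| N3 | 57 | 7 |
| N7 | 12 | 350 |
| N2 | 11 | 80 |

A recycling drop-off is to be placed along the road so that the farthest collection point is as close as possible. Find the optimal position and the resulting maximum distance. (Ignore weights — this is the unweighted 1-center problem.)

location 34, max distance 23

The 1-center on a line is the midpoint of the two extreme points: leftmost at 11, rightmost at 57.
Optimal location = (11 + 57)/2 = 34; maximum distance = (57 − 11)/2 = 23.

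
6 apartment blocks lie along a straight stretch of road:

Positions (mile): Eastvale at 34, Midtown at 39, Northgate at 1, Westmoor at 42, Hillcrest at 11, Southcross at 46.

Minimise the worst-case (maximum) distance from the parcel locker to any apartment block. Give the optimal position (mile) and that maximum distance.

The 1-center on a line is the midpoint of the two extreme points: leftmost at 1, rightmost at 46.
Optimal location = (1 + 46)/2 = 23.5; maximum distance = (46 − 1)/2 = 22.5.

location 23.5, max distance 22.5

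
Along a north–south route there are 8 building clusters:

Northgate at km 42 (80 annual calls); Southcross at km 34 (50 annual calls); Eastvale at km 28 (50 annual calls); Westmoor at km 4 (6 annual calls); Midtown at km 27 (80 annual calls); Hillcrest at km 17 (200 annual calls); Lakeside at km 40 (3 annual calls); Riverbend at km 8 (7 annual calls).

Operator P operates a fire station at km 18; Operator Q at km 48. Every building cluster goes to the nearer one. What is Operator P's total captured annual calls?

The indifferent point is the midpoint (18+48)/2 = 33; building clusters left of it (closer to Operator P at 18) go to Operator P, those right go to Operator Q.
  Westmoor at 4 (w=6) → Operator P
  Riverbend at 8 (w=7) → Operator P
  Hillcrest at 17 (w=200) → Operator P
  Midtown at 27 (w=80) → Operator P
  Eastvale at 28 (w=50) → Operator P
  Southcross at 34 (w=50) → Operator Q
  Lakeside at 40 (w=3) → Operator Q
  Northgate at 42 (w=80) → Operator Q
Operator P captures 343; Operator Q captures 133.

343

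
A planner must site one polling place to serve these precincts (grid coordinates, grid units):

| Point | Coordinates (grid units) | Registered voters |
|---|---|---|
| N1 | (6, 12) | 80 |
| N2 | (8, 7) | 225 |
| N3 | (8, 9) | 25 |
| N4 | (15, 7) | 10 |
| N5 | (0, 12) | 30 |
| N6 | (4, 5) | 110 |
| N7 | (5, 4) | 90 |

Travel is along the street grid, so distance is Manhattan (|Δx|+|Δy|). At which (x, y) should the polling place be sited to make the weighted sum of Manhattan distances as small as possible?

Manhattan distance separates: Σwᵢ(|x−xᵢ|+|y−yᵢ|) = Σwᵢ|x−xᵢ| + Σwᵢ|y−yᵢ|, so x and y are optimised independently as 1-D weighted medians.
Total weight W = 570; half = 285.
x-coordinate, sorted with cumulative weight:
  x=0 (N5, w=30) cum 30
  x=4 (N6, w=110) cum 140
  x=5 (N7, w=90) cum 230
  x=6 (N1, w=80) cum 310  ← median
  x=8 (N2, w=225) cum 535
  x=8 (N3, w=25) cum 560
  x=15 (N4, w=10) cum 570
⇒ x* = 6
y-coordinate, sorted with cumulative weight:
  y=4 (N7, w=90) cum 90
  y=5 (N6, w=110) cum 200
  y=7 (N2, w=225) cum 425  ← median
  y=7 (N4, w=10) cum 435
  y=9 (N3, w=25) cum 460
  y=12 (N1, w=80) cum 540
  y=12 (N5, w=30) cum 570
⇒ y* = 7

(6, 7)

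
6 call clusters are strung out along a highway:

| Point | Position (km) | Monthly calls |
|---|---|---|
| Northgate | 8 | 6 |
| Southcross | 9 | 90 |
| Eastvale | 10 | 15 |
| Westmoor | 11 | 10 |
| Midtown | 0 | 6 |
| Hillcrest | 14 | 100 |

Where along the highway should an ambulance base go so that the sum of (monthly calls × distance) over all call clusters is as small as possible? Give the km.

For a sum of weighted absolute distances on a line, the optimum is the weighted median (not the mean). Total weight W = 227; half-weight = 113.5.
Sort by position and accumulate weight:
  km 0 (Midtown, w=6) → cum 6
  km 8 (Northgate, w=6) → cum 12
  km 9 (Southcross, w=90) → cum 102
  km 10 (Eastvale, w=15) → cum 117  ≥ 113.5 → median here
  km 11 (Westmoor, w=10) → cum 127
  km 14 (Hillcrest, w=100) → cum 227
Optimal location: km 10.

x = 10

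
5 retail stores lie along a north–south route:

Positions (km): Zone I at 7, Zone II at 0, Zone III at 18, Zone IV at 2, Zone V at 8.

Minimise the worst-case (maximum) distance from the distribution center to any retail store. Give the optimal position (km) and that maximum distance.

The 1-center on a line is the midpoint of the two extreme points: leftmost at 0, rightmost at 18.
Optimal location = (0 + 18)/2 = 9; maximum distance = (18 − 0)/2 = 9.

location 9, max distance 9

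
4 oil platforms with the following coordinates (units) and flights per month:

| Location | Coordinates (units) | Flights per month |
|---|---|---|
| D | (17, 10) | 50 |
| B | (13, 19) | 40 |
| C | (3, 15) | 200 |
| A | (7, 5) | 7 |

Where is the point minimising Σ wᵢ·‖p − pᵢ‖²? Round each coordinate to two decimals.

The minimiser of Σwᵢ‖p−pᵢ‖² is the weighted centroid p* = (Σwᵢpᵢ)/(Σwᵢ).
Σwᵢ = 297.
Σwᵢxᵢ = 50·17 + 40·13 + 200·3 + 7·7 = 2019.
Σwᵢyᵢ = 50·10 + 40·19 + 200·15 + 7·5 = 4295.
x* = 2019/297 = 6.80, y* = 4295/297 = 14.46.

(6.80, 14.46)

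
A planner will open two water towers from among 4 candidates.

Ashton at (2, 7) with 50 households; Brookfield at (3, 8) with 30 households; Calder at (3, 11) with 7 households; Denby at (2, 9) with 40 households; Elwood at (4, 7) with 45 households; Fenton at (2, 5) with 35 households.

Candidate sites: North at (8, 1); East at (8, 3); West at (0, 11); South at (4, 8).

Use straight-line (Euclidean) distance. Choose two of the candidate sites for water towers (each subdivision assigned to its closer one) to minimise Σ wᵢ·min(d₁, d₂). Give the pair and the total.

{West, South}, total 423.4

Evaluate every pair (each demand assigned to the nearer of the two):
  {West, South}: total = 423.4
  {North, South}: total = 424.6
  {East, South}: total = 424.6
  {North, West}: total = 960.9
  {East, West}: total = 960.9
  {North, East}: total = 1454.1
Best pair: {West, South} with total 423.4.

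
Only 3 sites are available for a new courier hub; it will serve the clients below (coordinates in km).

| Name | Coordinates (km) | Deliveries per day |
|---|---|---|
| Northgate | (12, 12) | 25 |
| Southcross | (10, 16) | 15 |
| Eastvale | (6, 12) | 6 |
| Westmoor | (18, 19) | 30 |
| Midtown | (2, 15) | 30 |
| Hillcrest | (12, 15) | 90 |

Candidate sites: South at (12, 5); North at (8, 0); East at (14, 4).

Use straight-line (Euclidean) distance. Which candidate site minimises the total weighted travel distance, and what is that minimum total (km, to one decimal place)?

South, total 2179.2 km

Total weighted distance at each candidate:
  South (12, 5): total = 2179.2
  North (8, 0): total = 3157.1
  East (14, 4): total = 2424.1
Minimum is at South with total 2179.2 km.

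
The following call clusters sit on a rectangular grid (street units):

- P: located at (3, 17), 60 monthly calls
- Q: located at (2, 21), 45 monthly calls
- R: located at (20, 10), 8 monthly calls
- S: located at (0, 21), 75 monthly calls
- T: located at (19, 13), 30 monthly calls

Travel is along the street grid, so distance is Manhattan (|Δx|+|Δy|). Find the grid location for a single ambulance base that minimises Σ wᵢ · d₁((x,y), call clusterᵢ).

Manhattan distance separates: Σwᵢ(|x−xᵢ|+|y−yᵢ|) = Σwᵢ|x−xᵢ| + Σwᵢ|y−yᵢ|, so x and y are optimised independently as 1-D weighted medians.
Total weight W = 218; half = 109.
x-coordinate, sorted with cumulative weight:
  x=0 (S, w=75) cum 75
  x=2 (Q, w=45) cum 120  ← median
  x=3 (P, w=60) cum 180
  x=19 (T, w=30) cum 210
  x=20 (R, w=8) cum 218
⇒ x* = 2
y-coordinate, sorted with cumulative weight:
  y=10 (R, w=8) cum 8
  y=13 (T, w=30) cum 38
  y=17 (P, w=60) cum 98
  y=21 (Q, w=45) cum 143  ← median
  y=21 (S, w=75) cum 218
⇒ y* = 21

(2, 21)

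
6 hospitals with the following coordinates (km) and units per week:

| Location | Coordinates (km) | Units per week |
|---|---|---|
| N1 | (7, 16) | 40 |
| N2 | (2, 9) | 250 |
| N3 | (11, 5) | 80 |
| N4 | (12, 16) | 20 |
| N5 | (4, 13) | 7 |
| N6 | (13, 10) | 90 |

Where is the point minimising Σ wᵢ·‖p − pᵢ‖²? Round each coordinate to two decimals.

(6.36, 9.45)

The minimiser of Σwᵢ‖p−pᵢ‖² is the weighted centroid p* = (Σwᵢpᵢ)/(Σwᵢ).
Σwᵢ = 487.
Σwᵢxᵢ = 40·7 + 250·2 + 80·11 + 20·12 + 7·4 + 90·13 = 3098.
Σwᵢyᵢ = 40·16 + 250·9 + 80·5 + 20·16 + 7·13 + 90·10 = 4601.
x* = 3098/487 = 6.36, y* = 4601/487 = 9.45.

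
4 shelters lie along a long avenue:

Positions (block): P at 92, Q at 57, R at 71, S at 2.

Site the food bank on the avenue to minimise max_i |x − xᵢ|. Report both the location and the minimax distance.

location 47, max distance 45

The 1-center on a line is the midpoint of the two extreme points: leftmost at 2, rightmost at 92.
Optimal location = (2 + 92)/2 = 47; maximum distance = (92 − 2)/2 = 45.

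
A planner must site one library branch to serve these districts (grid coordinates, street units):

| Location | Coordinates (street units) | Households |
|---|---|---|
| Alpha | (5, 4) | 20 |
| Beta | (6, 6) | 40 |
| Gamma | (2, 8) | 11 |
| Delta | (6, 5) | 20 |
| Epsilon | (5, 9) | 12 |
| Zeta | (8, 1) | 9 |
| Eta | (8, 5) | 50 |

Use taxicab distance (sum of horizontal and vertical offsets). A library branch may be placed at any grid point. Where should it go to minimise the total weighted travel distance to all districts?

Manhattan distance separates: Σwᵢ(|x−xᵢ|+|y−yᵢ|) = Σwᵢ|x−xᵢ| + Σwᵢ|y−yᵢ|, so x and y are optimised independently as 1-D weighted medians.
Total weight W = 162; half = 81.
x-coordinate, sorted with cumulative weight:
  x=2 (Gamma, w=11) cum 11
  x=5 (Alpha, w=20) cum 31
  x=5 (Epsilon, w=12) cum 43
  x=6 (Beta, w=40) cum 83  ← median
  x=6 (Delta, w=20) cum 103
  x=8 (Zeta, w=9) cum 112
  x=8 (Eta, w=50) cum 162
⇒ x* = 6
y-coordinate, sorted with cumulative weight:
  y=1 (Zeta, w=9) cum 9
  y=4 (Alpha, w=20) cum 29
  y=5 (Delta, w=20) cum 49
  y=5 (Eta, w=50) cum 99  ← median
  y=6 (Beta, w=40) cum 139
  y=8 (Gamma, w=11) cum 150
  y=9 (Epsilon, w=12) cum 162
⇒ y* = 5

(6, 5)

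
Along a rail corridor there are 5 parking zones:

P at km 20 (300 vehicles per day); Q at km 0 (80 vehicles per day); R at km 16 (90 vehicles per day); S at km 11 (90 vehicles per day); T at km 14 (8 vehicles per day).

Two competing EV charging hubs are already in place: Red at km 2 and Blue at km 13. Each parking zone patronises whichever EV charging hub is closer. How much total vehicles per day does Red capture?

80

The indifferent point is the midpoint (2+13)/2 = 7.5; parking zones left of it (closer to Red at 2) go to Red, those right go to Blue.
  Q at 0 (w=80) → Red
  S at 11 (w=90) → Blue
  T at 14 (w=8) → Blue
  R at 16 (w=90) → Blue
  P at 20 (w=300) → Blue
Red captures 80; Blue captures 488.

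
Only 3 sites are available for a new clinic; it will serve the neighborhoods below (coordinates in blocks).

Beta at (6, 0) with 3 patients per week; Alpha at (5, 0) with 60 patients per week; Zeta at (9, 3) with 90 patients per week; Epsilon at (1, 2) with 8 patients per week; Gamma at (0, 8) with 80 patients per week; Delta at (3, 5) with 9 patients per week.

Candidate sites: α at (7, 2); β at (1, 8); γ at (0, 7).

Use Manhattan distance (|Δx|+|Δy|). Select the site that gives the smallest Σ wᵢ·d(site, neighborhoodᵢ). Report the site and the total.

α, total 1670 blocks

Total weighted distance at each candidate:
  α (7, 2): total = 1670
  β (1, 8): total = 2102
  γ (0, 7): total = 2102
Minimum is at α with total 1670 blocks.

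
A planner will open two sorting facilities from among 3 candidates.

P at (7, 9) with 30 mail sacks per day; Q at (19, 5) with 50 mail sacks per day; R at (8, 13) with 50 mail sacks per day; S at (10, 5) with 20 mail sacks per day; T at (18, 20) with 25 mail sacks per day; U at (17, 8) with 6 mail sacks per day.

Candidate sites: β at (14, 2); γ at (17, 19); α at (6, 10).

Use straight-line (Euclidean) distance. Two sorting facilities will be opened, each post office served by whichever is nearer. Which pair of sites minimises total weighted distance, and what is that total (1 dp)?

{β, α}, total 1045.0

Evaluate every pair (each demand assigned to the nearer of the two):
  {β, α}: total = 1045.0
  {γ, α}: total = 1148.5
  {β, γ}: total = 1305.0
Best pair: {β, α} with total 1045.0.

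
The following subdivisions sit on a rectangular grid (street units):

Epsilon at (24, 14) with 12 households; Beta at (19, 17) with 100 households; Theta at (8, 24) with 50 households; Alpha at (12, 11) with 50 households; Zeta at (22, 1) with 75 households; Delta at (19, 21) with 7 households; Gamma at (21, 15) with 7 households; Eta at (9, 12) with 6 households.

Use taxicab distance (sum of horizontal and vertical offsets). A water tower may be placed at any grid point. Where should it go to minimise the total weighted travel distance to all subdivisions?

Manhattan distance separates: Σwᵢ(|x−xᵢ|+|y−yᵢ|) = Σwᵢ|x−xᵢ| + Σwᵢ|y−yᵢ|, so x and y are optimised independently as 1-D weighted medians.
Total weight W = 307; half = 153.5.
x-coordinate, sorted with cumulative weight:
  x=8 (Theta, w=50) cum 50
  x=9 (Eta, w=6) cum 56
  x=12 (Alpha, w=50) cum 106
  x=19 (Beta, w=100) cum 206  ← median
  x=19 (Delta, w=7) cum 213
  x=21 (Gamma, w=7) cum 220
  x=22 (Zeta, w=75) cum 295
  x=24 (Epsilon, w=12) cum 307
⇒ x* = 19
y-coordinate, sorted with cumulative weight:
  y=1 (Zeta, w=75) cum 75
  y=11 (Alpha, w=50) cum 125
  y=12 (Eta, w=6) cum 131
  y=14 (Epsilon, w=12) cum 143
  y=15 (Gamma, w=7) cum 150
  y=17 (Beta, w=100) cum 250  ← median
  y=21 (Delta, w=7) cum 257
  y=24 (Theta, w=50) cum 307
⇒ y* = 17

(19, 17)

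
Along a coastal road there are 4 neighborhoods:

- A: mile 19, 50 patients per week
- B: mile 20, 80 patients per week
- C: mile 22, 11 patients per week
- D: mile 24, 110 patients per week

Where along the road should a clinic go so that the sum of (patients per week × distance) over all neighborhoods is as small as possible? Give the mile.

x = 20

For a sum of weighted absolute distances on a line, the optimum is the weighted median (not the mean). Total weight W = 251; half-weight = 125.5.
Sort by position and accumulate weight:
  mile 19 (A, w=50) → cum 50
  mile 20 (B, w=80) → cum 130  ≥ 125.5 → median here
  mile 22 (C, w=11) → cum 141
  mile 24 (D, w=110) → cum 251
Optimal location: mile 20.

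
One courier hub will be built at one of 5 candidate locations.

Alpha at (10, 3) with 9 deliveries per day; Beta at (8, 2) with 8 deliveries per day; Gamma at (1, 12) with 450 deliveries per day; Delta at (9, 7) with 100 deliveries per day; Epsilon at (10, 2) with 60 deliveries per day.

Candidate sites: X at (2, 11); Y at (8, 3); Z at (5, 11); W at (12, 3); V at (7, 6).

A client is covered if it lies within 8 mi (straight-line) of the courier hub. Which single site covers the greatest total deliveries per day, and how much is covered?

Coverage radius r = 8 mi; a point is covered iff (Δx)²+(Δy)² ≤ 8² = 64.
  X (2, 11): covers {Gamma} → 450
  Y (8, 3): covers {Alpha, Beta, Delta, Epsilon} → 177
  Z (5, 11): covers {Gamma, Delta} → 550
  W (12, 3): covers {Alpha, Beta, Delta, Epsilon} → 177
  V (7, 6): covers {Alpha, Beta, Delta, Epsilon} → 177
Maximum coverage at Z: 550 deliveries per day.

Z, covering 550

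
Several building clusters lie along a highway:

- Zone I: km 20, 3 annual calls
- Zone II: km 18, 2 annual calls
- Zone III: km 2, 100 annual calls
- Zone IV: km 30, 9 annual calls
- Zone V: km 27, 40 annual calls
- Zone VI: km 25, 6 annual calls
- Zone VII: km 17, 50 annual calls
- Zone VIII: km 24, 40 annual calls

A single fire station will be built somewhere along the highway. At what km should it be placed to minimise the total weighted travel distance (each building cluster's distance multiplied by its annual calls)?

x = 17

For a sum of weighted absolute distances on a line, the optimum is the weighted median (not the mean). Total weight W = 250; half-weight = 125.
Sort by position and accumulate weight:
  km 2 (Zone III, w=100) → cum 100
  km 17 (Zone VII, w=50) → cum 150  ≥ 125 → median here
  km 18 (Zone II, w=2) → cum 152
  km 20 (Zone I, w=3) → cum 155
  km 24 (Zone VIII, w=40) → cum 195
  km 25 (Zone VI, w=6) → cum 201
  km 27 (Zone V, w=40) → cum 241
  km 30 (Zone IV, w=9) → cum 250
Optimal location: km 17.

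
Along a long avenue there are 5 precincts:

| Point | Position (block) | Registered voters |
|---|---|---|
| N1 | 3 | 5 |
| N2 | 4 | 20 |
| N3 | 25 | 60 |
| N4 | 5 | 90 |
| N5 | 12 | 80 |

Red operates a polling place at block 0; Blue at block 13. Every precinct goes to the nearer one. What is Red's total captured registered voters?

The indifferent point is the midpoint (0+13)/2 = 6.5; precincts left of it (closer to Red at 0) go to Red, those right go to Blue.
  N1 at 3 (w=5) → Red
  N2 at 4 (w=20) → Red
  N4 at 5 (w=90) → Red
  N5 at 12 (w=80) → Blue
  N3 at 25 (w=60) → Blue
Red captures 115; Blue captures 140.

115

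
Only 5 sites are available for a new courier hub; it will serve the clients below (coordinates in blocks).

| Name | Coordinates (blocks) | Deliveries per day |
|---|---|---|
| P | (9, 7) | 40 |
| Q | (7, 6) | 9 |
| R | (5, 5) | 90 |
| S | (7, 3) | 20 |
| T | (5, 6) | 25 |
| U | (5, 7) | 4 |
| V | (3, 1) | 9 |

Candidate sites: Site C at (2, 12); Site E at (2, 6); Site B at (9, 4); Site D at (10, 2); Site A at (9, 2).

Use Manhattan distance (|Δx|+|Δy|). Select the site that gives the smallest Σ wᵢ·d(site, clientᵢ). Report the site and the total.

Total weighted distance at each candidate:
  Site C (2, 12): total = 2124
  Site E (2, 6): total = 1030
  Site B (9, 4): total = 925
  Site D (10, 2): total = 1440
  Site A (9, 2): total = 1243
Minimum is at Site B with total 925 blocks.

Site B, total 925 blocks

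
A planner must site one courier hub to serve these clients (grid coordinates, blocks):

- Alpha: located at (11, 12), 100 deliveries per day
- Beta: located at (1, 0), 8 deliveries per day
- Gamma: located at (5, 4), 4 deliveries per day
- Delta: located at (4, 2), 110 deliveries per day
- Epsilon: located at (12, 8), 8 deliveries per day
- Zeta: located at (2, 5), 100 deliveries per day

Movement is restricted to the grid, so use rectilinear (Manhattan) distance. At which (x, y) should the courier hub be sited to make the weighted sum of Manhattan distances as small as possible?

Manhattan distance separates: Σwᵢ(|x−xᵢ|+|y−yᵢ|) = Σwᵢ|x−xᵢ| + Σwᵢ|y−yᵢ|, so x and y are optimised independently as 1-D weighted medians.
Total weight W = 330; half = 165.
x-coordinate, sorted with cumulative weight:
  x=1 (Beta, w=8) cum 8
  x=2 (Zeta, w=100) cum 108
  x=4 (Delta, w=110) cum 218  ← median
  x=5 (Gamma, w=4) cum 222
  x=11 (Alpha, w=100) cum 322
  x=12 (Epsilon, w=8) cum 330
⇒ x* = 4
y-coordinate, sorted with cumulative weight:
  y=0 (Beta, w=8) cum 8
  y=2 (Delta, w=110) cum 118
  y=4 (Gamma, w=4) cum 122
  y=5 (Zeta, w=100) cum 222  ← median
  y=8 (Epsilon, w=8) cum 230
  y=12 (Alpha, w=100) cum 330
⇒ y* = 5

(4, 5)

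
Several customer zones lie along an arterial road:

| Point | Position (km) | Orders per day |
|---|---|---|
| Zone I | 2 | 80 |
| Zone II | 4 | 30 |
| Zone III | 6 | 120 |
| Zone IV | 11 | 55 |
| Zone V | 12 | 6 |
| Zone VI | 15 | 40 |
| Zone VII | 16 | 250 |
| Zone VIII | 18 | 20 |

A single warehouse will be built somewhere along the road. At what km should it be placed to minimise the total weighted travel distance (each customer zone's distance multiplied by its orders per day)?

x = 15

For a sum of weighted absolute distances on a line, the optimum is the weighted median (not the mean). Total weight W = 601; half-weight = 300.5.
Sort by position and accumulate weight:
  km 2 (Zone I, w=80) → cum 80
  km 4 (Zone II, w=30) → cum 110
  km 6 (Zone III, w=120) → cum 230
  km 11 (Zone IV, w=55) → cum 285
  km 12 (Zone V, w=6) → cum 291
  km 15 (Zone VI, w=40) → cum 331  ≥ 300.5 → median here
  km 16 (Zone VII, w=250) → cum 581
  km 18 (Zone VIII, w=20) → cum 601
Optimal location: km 15.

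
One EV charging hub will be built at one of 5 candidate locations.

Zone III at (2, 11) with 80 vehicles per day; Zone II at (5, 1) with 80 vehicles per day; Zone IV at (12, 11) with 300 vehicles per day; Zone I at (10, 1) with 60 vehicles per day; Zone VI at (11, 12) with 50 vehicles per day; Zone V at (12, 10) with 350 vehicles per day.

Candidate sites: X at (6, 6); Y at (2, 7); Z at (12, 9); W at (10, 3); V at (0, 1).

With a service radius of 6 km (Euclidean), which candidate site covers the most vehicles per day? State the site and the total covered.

Coverage radius r = 6 km; a point is covered iff (Δx)²+(Δy)² ≤ 6² = 36.
  X (6, 6): covers {Zone II} → 80
  Y (2, 7): covers {Zone III} → 80
  Z (12, 9): covers {Zone IV, Zone VI, Zone V} → 700
  W (10, 3): covers {Zone II, Zone I} → 140
  V (0, 1): covers {Zone II} → 80
Maximum coverage at Z: 700 vehicles per day.

Z, covering 700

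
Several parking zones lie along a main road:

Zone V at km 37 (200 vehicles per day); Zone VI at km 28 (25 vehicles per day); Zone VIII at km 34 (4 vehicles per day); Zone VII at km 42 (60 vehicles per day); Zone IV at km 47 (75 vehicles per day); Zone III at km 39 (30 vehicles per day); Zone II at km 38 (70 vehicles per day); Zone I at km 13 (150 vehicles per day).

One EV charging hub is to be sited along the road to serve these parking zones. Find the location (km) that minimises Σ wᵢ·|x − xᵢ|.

For a sum of weighted absolute distances on a line, the optimum is the weighted median (not the mean). Total weight W = 614; half-weight = 307.
Sort by position and accumulate weight:
  km 13 (Zone I, w=150) → cum 150
  km 28 (Zone VI, w=25) → cum 175
  km 34 (Zone VIII, w=4) → cum 179
  km 37 (Zone V, w=200) → cum 379  ≥ 307 → median here
  km 38 (Zone II, w=70) → cum 449
  km 39 (Zone III, w=30) → cum 479
  km 42 (Zone VII, w=60) → cum 539
  km 47 (Zone IV, w=75) → cum 614
Optimal location: km 37.

x = 37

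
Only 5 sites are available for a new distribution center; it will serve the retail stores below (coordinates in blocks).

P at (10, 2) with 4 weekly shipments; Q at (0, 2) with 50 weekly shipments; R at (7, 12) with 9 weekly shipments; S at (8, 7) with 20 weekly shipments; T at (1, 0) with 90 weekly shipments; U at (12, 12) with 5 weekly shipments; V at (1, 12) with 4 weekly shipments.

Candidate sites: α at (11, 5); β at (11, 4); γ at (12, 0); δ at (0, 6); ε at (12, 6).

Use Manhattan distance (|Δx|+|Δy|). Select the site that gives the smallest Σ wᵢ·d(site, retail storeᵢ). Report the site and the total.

δ, total 1301 blocks

Total weighted distance at each candidate:
  α (11, 5): total = 2373
  β (11, 4): total = 2267
  γ (12, 0): total = 2231
  δ (0, 6): total = 1301
  ε (12, 6): total = 2651
Minimum is at δ with total 1301 blocks.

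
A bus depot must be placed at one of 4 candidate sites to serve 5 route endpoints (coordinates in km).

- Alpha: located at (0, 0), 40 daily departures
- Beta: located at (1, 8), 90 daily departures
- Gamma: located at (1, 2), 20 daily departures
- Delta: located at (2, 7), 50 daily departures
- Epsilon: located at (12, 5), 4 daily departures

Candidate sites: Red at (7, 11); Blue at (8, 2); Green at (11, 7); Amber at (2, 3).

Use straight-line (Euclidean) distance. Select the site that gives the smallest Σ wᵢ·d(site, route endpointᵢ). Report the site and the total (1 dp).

Amber, total 872.2 km

Total weighted distance at each candidate:
  Red (7, 11): total = 1693.0
  Blue (8, 2): total = 1710.1
  Green (11, 7): total = 2108.6
  Amber (2, 3): total = 872.2
Minimum is at Amber with total 872.2 km.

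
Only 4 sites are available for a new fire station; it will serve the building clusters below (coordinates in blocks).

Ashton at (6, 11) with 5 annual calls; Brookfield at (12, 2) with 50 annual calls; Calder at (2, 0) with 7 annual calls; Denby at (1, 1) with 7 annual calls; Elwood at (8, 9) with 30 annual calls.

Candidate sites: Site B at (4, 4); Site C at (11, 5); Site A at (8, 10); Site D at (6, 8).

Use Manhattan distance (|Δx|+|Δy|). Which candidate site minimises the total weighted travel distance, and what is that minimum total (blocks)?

Site C, total 661 blocks

Total weighted distance at each candidate:
  Site B (4, 4): total = 899
  Site C (11, 5): total = 661
  Site A (8, 10): total = 869
  Site D (6, 8): total = 873
Minimum is at Site C with total 661 blocks.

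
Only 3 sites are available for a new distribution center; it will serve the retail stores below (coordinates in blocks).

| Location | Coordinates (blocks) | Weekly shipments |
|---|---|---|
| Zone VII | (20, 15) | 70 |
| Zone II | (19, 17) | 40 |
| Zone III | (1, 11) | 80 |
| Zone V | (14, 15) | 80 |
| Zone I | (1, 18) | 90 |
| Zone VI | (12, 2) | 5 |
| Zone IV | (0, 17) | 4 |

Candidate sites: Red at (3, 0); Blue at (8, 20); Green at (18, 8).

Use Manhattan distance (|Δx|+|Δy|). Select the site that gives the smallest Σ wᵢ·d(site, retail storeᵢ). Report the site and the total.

Total weighted distance at each candidate:
  Red (3, 0): total = 8615
  Blue (8, 20): total = 4874
  Green (18, 8): total = 6108
Minimum is at Blue with total 4874 blocks.

Blue, total 4874 blocks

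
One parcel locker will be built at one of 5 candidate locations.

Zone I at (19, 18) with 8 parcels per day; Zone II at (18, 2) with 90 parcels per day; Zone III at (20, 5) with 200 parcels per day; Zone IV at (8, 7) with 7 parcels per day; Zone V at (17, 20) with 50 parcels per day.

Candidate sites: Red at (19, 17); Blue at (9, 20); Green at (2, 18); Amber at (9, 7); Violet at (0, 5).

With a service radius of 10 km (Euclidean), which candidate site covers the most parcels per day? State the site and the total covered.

Red, covering 58

Coverage radius r = 10 km; a point is covered iff (Δx)²+(Δy)² ≤ 10² = 100.
  Red (19, 17): covers {Zone I, Zone V} → 58
  Blue (9, 20): covers {Zone V} → 50
  Green (2, 18): covers {none} → 0
  Amber (9, 7): covers {Zone IV} → 7
  Violet (0, 5): covers {Zone IV} → 7
Maximum coverage at Red: 58 parcels per day.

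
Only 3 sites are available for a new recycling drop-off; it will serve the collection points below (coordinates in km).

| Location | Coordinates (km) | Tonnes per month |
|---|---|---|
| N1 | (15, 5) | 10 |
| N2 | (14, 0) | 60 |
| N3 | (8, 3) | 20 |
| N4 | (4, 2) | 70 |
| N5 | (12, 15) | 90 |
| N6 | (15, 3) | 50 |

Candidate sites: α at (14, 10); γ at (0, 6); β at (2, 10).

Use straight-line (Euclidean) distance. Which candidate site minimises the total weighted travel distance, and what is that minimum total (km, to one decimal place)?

α, total 2570.0 km

Total weighted distance at each candidate:
  α (14, 10): total = 2570.0
  γ (0, 6): total = 3745.9
  β (2, 10): total = 3582.6
Minimum is at α with total 2570.0 km.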